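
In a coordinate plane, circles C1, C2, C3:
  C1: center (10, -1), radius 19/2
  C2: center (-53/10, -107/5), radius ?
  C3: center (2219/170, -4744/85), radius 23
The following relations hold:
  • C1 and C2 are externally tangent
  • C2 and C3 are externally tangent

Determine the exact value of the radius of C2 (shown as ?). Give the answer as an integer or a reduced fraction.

1. [ext C1·C2]  r_C2² + 19r_C2 − 560 = 0  ⇒  r_C2 = 16 (r>0 drops 1)
2. [ext C2·C3]  r_C2² + 46r_C2 − 992 = 0  ⇒  r_C2 = 16 (r>0 drops 1)

16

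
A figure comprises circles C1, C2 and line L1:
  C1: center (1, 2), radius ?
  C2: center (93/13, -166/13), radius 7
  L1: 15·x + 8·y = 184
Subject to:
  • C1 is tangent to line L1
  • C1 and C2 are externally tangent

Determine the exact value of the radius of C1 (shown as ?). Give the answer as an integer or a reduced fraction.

9

1. [C1‖L1]  r_C1² − 81 = 0  ⇒  r_C1 = 9 (r>0 drops 1)
2. [ext C1·C2]  r_C1² + 14r_C1 − 207 = 0  ⇒  r_C1 = 9 (r>0 drops 1)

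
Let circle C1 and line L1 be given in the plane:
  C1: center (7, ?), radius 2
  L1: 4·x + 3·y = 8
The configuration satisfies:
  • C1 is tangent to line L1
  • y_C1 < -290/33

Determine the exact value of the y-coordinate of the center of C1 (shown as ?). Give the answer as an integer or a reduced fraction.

1. [C1‖L1]  y_C1² + (40/3)y_C1 + 100/3 = 0  ⇒  y_C1 = -10 or -10/3
2. given y_C1 < -290/33: keep -10

-10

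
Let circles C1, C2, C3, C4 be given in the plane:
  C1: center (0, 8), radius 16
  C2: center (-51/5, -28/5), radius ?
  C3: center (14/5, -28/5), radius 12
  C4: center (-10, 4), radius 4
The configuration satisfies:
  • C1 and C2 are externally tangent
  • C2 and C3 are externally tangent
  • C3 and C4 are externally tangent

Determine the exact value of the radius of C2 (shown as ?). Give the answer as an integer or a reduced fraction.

1. [ext C1·C2]  r_C2² + 32r_C2 − 33 = 0  ⇒  r_C2 = 1 (r>0 drops 1)
2. [ext C2·C3]  r_C2² + 24r_C2 − 25 = 0  ⇒  r_C2 = 1 (r>0 drops 1)

1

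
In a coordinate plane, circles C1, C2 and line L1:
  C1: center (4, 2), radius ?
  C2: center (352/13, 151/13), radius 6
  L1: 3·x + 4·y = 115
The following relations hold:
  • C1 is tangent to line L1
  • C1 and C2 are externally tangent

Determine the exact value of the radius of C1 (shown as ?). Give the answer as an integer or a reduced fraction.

19

1. [C1‖L1]  r_C1² − 361 = 0  ⇒  r_C1 = 19 (r>0 drops 1)
2. [ext C1·C2]  r_C1² + 12r_C1 − 589 = 0  ⇒  r_C1 = 19 (r>0 drops 1)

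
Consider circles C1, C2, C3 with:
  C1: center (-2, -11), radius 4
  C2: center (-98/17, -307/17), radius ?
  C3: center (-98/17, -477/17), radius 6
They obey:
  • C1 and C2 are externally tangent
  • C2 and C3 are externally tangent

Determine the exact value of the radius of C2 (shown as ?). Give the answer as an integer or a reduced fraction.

1. [ext C1·C2]  r_C2² + 8r_C2 − 48 = 0  ⇒  r_C2 = 4 (r>0 drops 1)
2. [ext C2·C3]  r_C2² + 12r_C2 − 64 = 0  ⇒  r_C2 = 4 (r>0 drops 1)

4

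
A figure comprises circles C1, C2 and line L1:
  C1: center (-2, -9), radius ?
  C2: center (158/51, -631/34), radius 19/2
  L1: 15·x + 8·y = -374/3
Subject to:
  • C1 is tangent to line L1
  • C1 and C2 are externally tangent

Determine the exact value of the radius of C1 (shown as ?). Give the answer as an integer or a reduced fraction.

4/3

1. [C1‖L1]  r_C1² − 16/9 = 0  ⇒  r_C1 = 4/3 (r>0 drops 1)
2. [ext C1·C2]  r_C1² + 19r_C1 − 244/9 = 0  ⇒  r_C1 = 4/3 (r>0 drops 1)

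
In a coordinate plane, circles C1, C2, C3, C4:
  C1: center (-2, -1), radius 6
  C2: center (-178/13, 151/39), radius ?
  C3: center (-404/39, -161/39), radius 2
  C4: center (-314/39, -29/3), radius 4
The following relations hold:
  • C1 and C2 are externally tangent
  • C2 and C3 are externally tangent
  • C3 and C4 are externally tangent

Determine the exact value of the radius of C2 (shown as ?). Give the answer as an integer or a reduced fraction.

20/3

1. [ext C1·C2]  r_C2² + 12r_C2 − 1120/9 = 0  ⇒  r_C2 = 20/3 (r>0 drops 1)
2. [ext C2·C3]  r_C2² + 4r_C2 − 640/9 = 0  ⇒  r_C2 = 20/3 (r>0 drops 1)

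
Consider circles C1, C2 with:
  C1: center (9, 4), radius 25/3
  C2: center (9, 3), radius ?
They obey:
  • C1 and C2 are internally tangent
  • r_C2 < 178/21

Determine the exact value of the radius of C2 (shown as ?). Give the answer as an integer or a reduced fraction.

22/3

1. [int C1,C2]  r_C2² − (50/3)r_C2 + 616/9 = 0  ⇒  r_C2 = 22/3 or 28/3
2. given r_C2 < 178/21: keep 22/3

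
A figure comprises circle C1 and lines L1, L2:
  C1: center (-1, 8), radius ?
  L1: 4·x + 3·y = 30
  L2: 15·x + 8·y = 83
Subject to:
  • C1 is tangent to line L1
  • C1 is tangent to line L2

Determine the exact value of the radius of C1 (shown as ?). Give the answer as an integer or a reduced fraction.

2

1. [C1‖L1]  r_C1² − 4 = 0  ⇒  r_C1 = 2 (r>0 drops 1)
2. [C1‖L2]  r_C1² − 4 = 0  ⇒  r_C1 = 2 (r>0 drops 1)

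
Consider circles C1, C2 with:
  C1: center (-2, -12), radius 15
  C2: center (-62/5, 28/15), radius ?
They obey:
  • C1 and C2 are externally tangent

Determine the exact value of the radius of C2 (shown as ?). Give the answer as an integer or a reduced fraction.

7/3

1. [ext C1·C2]  r_C2² + 30r_C2 − 679/9 = 0  ⇒  r_C2 = 7/3 (r>0 drops 1)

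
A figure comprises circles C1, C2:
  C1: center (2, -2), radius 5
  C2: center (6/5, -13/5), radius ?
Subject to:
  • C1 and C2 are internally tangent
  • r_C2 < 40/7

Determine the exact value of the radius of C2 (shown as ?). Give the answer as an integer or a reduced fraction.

1. [int C1,C2]  r_C2² − 10r_C2 + 24 = 0  ⇒  r_C2 = 4 or 6
2. given r_C2 < 40/7: keep 4

4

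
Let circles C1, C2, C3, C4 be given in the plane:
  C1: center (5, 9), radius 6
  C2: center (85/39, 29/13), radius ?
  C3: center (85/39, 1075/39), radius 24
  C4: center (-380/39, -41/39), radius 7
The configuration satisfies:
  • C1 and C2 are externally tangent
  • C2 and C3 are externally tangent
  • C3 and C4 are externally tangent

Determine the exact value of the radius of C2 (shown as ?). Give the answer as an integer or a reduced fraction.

1. [ext C1·C2]  r_C2² + 12r_C2 − 160/9 = 0  ⇒  r_C2 = 4/3 (r>0 drops 1)
2. [ext C2·C3]  r_C2² + 48r_C2 − 592/9 = 0  ⇒  r_C2 = 4/3 (r>0 drops 1)

4/3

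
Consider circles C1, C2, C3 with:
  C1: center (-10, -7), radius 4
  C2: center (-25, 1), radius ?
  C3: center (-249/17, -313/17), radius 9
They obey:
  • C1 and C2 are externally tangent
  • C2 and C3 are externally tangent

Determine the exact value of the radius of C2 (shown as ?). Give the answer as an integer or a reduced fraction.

13

1. [ext C1·C2]  r_C2² + 8r_C2 − 273 = 0  ⇒  r_C2 = 13 (r>0 drops 1)
2. [ext C2·C3]  r_C2² + 18r_C2 − 403 = 0  ⇒  r_C2 = 13 (r>0 drops 1)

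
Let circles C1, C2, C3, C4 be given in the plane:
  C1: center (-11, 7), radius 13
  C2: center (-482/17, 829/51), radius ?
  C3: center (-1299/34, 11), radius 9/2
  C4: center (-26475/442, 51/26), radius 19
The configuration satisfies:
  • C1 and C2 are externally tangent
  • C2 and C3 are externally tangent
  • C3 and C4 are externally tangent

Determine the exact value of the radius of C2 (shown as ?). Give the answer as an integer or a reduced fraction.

1. [ext C1·C2]  r_C2² + 26r_C2 − 1960/9 = 0  ⇒  r_C2 = 20/3 (r>0 drops 1)
2. [ext C2·C3]  r_C2² + 9r_C2 − 940/9 = 0  ⇒  r_C2 = 20/3 (r>0 drops 1)

20/3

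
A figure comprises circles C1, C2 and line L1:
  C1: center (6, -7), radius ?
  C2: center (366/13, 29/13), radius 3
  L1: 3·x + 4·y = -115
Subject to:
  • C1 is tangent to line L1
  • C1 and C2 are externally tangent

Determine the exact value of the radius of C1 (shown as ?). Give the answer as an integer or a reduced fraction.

1. [C1‖L1]  r_C1² − 441 = 0  ⇒  r_C1 = 21 (r>0 drops 1)
2. [ext C1·C2]  r_C1² + 6r_C1 − 567 = 0  ⇒  r_C1 = 21 (r>0 drops 1)

21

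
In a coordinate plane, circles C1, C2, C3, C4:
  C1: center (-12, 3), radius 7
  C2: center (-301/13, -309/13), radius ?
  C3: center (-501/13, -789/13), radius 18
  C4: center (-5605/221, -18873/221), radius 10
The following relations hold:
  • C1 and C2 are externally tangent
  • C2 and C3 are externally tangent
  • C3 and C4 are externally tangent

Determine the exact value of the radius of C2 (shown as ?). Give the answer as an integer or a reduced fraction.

1. [ext C1·C2]  r_C2² + 14r_C2 − 792 = 0  ⇒  r_C2 = 22 (r>0 drops 1)
2. [ext C2·C3]  r_C2² + 36r_C2 − 1276 = 0  ⇒  r_C2 = 22 (r>0 drops 1)

22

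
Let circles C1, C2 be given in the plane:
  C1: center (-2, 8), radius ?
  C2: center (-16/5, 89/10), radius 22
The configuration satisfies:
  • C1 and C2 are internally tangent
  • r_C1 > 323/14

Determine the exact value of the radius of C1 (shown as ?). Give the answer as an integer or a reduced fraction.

47/2

1. [int C1,C2]  r_C1² − 44r_C1 + 1927/4 = 0  ⇒  r_C1 = 41/2 or 47/2
2. given r_C1 > 323/14: keep 47/2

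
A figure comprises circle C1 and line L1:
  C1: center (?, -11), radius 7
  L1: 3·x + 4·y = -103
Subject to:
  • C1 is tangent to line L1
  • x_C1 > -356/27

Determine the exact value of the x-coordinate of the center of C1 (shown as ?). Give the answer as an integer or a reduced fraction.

-8

1. [C1‖L1]  x_C1² + (118/3)x_C1 + 752/3 = 0  ⇒  x_C1 = -94/3 or -8
2. given x_C1 > -356/27: keep -8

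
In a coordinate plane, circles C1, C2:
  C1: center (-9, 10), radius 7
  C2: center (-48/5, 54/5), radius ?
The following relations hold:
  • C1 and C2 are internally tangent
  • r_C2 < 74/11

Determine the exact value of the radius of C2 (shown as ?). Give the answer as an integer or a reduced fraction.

6

1. [int C1,C2]  r_C2² − 14r_C2 + 48 = 0  ⇒  r_C2 = 6 or 8
2. given r_C2 < 74/11: keep 6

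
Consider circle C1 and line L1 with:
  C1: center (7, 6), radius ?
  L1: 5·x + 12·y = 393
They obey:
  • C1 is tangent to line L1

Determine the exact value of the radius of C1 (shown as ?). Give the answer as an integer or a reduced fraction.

22

1. [C1‖L1]  r_C1² − 484 = 0  ⇒  r_C1 = 22 (r>0 drops 1)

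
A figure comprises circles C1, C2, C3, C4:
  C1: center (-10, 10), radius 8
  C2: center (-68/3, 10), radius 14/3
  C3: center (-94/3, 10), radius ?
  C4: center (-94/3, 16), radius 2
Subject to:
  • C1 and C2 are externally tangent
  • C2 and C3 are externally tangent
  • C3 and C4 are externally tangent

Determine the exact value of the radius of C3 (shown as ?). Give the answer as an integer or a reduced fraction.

4

1. [ext C2·C3]  r_C3² + (28/3)r_C3 − 160/3 = 0  ⇒  r_C3 = 4 (r>0 drops 1)
2. [ext C3·C4]  r_C3² + 4r_C3 − 32 = 0  ⇒  r_C3 = 4 (r>0 drops 1)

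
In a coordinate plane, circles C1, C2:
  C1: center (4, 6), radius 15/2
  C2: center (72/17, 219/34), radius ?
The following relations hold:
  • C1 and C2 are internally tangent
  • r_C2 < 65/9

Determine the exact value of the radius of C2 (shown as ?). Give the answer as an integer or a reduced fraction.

7

1. [int C1,C2]  r_C2² − 15r_C2 + 56 = 0  ⇒  r_C2 = 7 or 8
2. given r_C2 < 65/9: keep 7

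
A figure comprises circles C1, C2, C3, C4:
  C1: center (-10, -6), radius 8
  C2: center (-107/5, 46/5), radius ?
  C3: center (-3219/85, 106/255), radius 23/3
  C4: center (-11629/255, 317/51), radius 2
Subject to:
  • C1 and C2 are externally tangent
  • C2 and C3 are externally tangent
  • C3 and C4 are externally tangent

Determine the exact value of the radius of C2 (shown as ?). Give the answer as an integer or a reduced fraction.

1. [ext C1·C2]  r_C2² + 16r_C2 − 297 = 0  ⇒  r_C2 = 11 (r>0 drops 1)
2. [ext C2·C3]  r_C2² + (46/3)r_C2 − 869/3 = 0  ⇒  r_C2 = 11 (r>0 drops 1)

11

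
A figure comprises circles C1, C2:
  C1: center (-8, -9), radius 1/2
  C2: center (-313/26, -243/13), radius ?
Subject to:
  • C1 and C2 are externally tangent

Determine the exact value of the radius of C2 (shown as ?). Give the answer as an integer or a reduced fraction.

1. [ext C1·C2]  r_C2² + 1r_C2 − 110 = 0  ⇒  r_C2 = 10 (r>0 drops 1)

10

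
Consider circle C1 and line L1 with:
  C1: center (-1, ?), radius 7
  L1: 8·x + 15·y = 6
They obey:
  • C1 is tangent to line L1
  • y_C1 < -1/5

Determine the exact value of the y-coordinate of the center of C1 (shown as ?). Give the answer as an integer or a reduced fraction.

1. [C1‖L1]  y_C1² − (28/15)y_C1 − 931/15 = 0  ⇒  y_C1 = -7 or 133/15
2. given y_C1 < -1/5: keep -7

-7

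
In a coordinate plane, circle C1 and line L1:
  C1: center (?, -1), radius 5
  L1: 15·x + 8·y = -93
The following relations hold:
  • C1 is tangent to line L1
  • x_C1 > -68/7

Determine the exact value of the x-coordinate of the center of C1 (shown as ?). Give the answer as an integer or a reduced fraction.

1. [C1‖L1]  x_C1² + (34/3)x_C1 = 0  ⇒  x_C1 = -34/3 or 0
2. given x_C1 > -68/7: keep 0

0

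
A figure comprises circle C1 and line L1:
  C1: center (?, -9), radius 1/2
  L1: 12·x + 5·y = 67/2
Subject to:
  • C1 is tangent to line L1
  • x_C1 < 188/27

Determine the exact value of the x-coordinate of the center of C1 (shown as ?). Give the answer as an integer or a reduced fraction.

1. [C1‖L1]  x_C1² − (157/12)x_C1 + 85/2 = 0  ⇒  x_C1 = 6 or 85/12
2. given x_C1 < 188/27: keep 6

6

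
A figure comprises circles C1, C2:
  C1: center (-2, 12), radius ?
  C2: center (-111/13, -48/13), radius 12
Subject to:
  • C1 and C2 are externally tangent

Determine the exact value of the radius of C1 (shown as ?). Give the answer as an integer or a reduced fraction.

5

1. [ext C1·C2]  r_C1² + 24r_C1 − 145 = 0  ⇒  r_C1 = 5 (r>0 drops 1)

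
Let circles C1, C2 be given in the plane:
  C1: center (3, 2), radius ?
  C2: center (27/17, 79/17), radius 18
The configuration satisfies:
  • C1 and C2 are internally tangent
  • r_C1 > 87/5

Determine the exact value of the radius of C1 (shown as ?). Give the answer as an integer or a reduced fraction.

21

1. [int C1,C2]  r_C1² − 36r_C1 + 315 = 0  ⇒  r_C1 = 15 or 21
2. given r_C1 > 87/5: keep 21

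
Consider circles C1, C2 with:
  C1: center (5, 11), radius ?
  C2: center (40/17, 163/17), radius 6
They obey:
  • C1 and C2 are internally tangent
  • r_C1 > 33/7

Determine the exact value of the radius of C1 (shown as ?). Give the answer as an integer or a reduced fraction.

9

1. [int C1,C2]  r_C1² − 12r_C1 + 27 = 0  ⇒  r_C1 = 3 or 9
2. given r_C1 > 33/7: keep 9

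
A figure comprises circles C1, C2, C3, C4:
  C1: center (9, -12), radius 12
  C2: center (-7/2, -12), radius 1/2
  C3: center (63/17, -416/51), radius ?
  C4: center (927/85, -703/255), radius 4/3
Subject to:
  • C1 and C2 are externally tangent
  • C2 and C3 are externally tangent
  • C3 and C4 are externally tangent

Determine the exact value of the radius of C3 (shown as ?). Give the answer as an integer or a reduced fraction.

23/3

1. [ext C2·C3]  r_C3² + 1r_C3 − 598/9 = 0  ⇒  r_C3 = 23/3 (r>0 drops 1)
2. [ext C3·C4]  r_C3² + (8/3)r_C3 − 713/9 = 0  ⇒  r_C3 = 23/3 (r>0 drops 1)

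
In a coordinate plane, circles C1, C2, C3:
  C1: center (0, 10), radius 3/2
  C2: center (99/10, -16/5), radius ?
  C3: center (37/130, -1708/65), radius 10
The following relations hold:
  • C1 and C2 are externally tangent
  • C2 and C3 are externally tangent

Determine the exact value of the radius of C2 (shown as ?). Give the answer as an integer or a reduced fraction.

1. [ext C1·C2]  r_C2² + 3r_C2 − 270 = 0  ⇒  r_C2 = 15 (r>0 drops 1)
2. [ext C2·C3]  r_C2² + 20r_C2 − 525 = 0  ⇒  r_C2 = 15 (r>0 drops 1)

15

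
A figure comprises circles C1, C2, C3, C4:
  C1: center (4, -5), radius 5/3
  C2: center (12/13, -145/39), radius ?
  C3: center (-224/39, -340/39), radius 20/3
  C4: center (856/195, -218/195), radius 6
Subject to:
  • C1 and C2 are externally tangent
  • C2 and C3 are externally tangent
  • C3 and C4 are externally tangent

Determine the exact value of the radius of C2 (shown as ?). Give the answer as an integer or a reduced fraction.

5/3

1. [ext C1·C2]  r_C2² + (10/3)r_C2 − 25/3 = 0  ⇒  r_C2 = 5/3 (r>0 drops 1)
2. [ext C2·C3]  r_C2² + (40/3)r_C2 − 25 = 0  ⇒  r_C2 = 5/3 (r>0 drops 1)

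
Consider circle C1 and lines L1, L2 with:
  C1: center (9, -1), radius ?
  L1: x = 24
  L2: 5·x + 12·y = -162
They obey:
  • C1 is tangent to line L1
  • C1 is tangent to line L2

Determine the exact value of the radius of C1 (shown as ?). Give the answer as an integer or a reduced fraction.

15

1. [C1‖L1]  r_C1² − 225 = 0  ⇒  r_C1 = 15 (r>0 drops 1)
2. [C1‖L2]  r_C1² − 225 = 0  ⇒  r_C1 = 15 (r>0 drops 1)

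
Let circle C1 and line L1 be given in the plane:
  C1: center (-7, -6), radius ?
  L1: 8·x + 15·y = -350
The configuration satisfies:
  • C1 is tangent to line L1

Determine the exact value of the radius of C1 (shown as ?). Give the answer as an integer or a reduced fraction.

1. [C1‖L1]  r_C1² − 144 = 0  ⇒  r_C1 = 12 (r>0 drops 1)

12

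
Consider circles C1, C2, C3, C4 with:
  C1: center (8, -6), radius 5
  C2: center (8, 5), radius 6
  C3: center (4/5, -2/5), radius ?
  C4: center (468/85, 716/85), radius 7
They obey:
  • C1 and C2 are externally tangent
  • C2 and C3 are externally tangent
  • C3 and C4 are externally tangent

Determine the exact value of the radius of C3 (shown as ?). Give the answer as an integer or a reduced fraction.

3

1. [ext C2·C3]  r_C3² + 12r_C3 − 45 = 0  ⇒  r_C3 = 3 (r>0 drops 1)
2. [ext C3·C4]  r_C3² + 14r_C3 − 51 = 0  ⇒  r_C3 = 3 (r>0 drops 1)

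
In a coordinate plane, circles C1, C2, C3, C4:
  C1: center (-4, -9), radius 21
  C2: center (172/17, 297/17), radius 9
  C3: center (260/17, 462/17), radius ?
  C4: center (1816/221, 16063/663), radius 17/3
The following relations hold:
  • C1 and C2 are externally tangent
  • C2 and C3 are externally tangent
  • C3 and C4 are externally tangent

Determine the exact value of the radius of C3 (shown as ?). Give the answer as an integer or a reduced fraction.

1. [ext C2·C3]  r_C3² + 18r_C3 − 40 = 0  ⇒  r_C3 = 2 (r>0 drops 1)
2. [ext C3·C4]  r_C3² + (34/3)r_C3 − 80/3 = 0  ⇒  r_C3 = 2 (r>0 drops 1)

2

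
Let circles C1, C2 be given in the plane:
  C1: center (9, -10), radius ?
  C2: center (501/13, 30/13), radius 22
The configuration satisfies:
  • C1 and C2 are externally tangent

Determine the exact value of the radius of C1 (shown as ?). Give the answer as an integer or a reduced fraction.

10

1. [ext C1·C2]  r_C1² + 44r_C1 − 540 = 0  ⇒  r_C1 = 10 (r>0 drops 1)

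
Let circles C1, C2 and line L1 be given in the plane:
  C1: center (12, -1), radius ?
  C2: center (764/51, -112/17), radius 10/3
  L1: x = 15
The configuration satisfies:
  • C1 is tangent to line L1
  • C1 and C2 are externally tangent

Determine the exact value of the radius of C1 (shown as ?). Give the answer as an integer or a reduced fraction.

1. [C1‖L1]  r_C1² − 9 = 0  ⇒  r_C1 = 3 (r>0 drops 1)
2. [ext C1·C2]  r_C1² + (20/3)r_C1 − 29 = 0  ⇒  r_C1 = 3 (r>0 drops 1)

3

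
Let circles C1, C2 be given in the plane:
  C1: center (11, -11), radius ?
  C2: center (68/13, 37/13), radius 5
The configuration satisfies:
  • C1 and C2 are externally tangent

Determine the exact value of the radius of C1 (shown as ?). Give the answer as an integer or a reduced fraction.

10

1. [ext C1·C2]  r_C1² + 10r_C1 − 200 = 0  ⇒  r_C1 = 10 (r>0 drops 1)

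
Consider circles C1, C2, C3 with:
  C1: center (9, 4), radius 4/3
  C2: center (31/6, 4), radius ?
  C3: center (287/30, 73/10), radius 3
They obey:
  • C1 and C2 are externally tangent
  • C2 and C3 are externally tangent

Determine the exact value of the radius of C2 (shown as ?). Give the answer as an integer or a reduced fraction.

5/2

1. [ext C1·C2]  r_C2² + (8/3)r_C2 − 155/12 = 0  ⇒  r_C2 = 5/2 (r>0 drops 1)
2. [ext C2·C3]  r_C2² + 6r_C2 − 85/4 = 0  ⇒  r_C2 = 5/2 (r>0 drops 1)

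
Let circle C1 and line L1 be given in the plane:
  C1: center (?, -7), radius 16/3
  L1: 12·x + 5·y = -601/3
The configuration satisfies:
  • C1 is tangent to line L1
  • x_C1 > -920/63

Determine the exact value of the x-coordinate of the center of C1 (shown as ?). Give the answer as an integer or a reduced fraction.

1. [C1‖L1]  x_C1² + (248/9)x_C1 + 1408/9 = 0  ⇒  x_C1 = -176/9 or -8
2. given x_C1 > -920/63: keep -8

-8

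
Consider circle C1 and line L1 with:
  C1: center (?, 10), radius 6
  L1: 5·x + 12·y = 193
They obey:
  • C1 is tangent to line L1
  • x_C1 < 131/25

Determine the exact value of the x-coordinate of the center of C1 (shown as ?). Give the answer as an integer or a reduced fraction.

-1

1. [C1‖L1]  x_C1² − (146/5)x_C1 − 151/5 = 0  ⇒  x_C1 = -1 or 151/5
2. given x_C1 < 131/25: keep -1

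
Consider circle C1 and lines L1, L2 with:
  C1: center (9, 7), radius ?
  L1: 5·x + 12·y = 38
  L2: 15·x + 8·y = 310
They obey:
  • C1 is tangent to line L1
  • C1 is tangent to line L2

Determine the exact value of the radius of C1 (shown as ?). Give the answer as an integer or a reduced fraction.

7

1. [C1‖L1]  r_C1² − 49 = 0  ⇒  r_C1 = 7 (r>0 drops 1)
2. [C1‖L2]  r_C1² − 49 = 0  ⇒  r_C1 = 7 (r>0 drops 1)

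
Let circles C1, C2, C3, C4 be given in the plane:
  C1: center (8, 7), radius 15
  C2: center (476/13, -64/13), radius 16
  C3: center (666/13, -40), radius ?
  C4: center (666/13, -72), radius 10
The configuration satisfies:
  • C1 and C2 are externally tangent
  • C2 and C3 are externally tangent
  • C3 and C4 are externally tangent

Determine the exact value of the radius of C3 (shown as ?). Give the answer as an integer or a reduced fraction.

1. [ext C2·C3]  r_C3² + 32r_C3 − 1188 = 0  ⇒  r_C3 = 22 (r>0 drops 1)
2. [ext C3·C4]  r_C3² + 20r_C3 − 924 = 0  ⇒  r_C3 = 22 (r>0 drops 1)

22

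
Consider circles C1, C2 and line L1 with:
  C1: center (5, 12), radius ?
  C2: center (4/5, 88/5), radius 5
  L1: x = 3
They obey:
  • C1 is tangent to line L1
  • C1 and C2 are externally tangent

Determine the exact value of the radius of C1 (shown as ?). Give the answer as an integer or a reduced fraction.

2

1. [C1‖L1]  r_C1² − 4 = 0  ⇒  r_C1 = 2 (r>0 drops 1)
2. [ext C1·C2]  r_C1² + 10r_C1 − 24 = 0  ⇒  r_C1 = 2 (r>0 drops 1)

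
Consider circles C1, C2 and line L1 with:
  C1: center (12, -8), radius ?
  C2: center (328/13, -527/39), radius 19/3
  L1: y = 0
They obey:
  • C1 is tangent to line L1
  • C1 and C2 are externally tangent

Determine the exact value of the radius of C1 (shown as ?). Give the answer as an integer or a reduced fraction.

1. [C1‖L1]  r_C1² − 64 = 0  ⇒  r_C1 = 8 (r>0 drops 1)
2. [ext C1·C2]  r_C1² + (38/3)r_C1 − 496/3 = 0  ⇒  r_C1 = 8 (r>0 drops 1)

8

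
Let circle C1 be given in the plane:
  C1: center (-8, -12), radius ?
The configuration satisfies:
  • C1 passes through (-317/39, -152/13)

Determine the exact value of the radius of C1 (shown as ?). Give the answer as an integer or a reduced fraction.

1. [C1∋P]  r_C1² − 1/9 = 0  ⇒  r_C1 = 1/3 (r>0 drops 1)

1/3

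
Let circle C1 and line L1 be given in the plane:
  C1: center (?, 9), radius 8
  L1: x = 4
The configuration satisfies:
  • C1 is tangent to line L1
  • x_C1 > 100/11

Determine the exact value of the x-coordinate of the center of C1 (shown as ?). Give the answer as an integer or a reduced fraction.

1. [C1‖L1]  x_C1² − 8x_C1 − 48 = 0  ⇒  x_C1 = -4 or 12
2. given x_C1 > 100/11: keep 12

12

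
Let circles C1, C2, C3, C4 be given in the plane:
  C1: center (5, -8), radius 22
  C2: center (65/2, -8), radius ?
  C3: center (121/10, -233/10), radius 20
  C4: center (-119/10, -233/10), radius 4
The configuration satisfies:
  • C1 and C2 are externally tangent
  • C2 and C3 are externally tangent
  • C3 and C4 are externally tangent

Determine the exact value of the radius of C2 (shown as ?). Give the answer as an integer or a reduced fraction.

1. [ext C1·C2]  r_C2² + 44r_C2 − 1089/4 = 0  ⇒  r_C2 = 11/2 (r>0 drops 1)
2. [ext C2·C3]  r_C2² + 40r_C2 − 1001/4 = 0  ⇒  r_C2 = 11/2 (r>0 drops 1)

11/2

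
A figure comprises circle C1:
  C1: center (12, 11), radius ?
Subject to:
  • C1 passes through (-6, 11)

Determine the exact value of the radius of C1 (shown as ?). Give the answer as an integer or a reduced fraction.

1. [C1∋P]  r_C1² − 324 = 0  ⇒  r_C1 = 18 (r>0 drops 1)

18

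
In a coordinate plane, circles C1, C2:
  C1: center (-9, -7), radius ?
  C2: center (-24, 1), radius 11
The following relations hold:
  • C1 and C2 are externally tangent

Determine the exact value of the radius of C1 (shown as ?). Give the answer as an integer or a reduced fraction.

1. [ext C1·C2]  r_C1² + 22r_C1 − 168 = 0  ⇒  r_C1 = 6 (r>0 drops 1)

6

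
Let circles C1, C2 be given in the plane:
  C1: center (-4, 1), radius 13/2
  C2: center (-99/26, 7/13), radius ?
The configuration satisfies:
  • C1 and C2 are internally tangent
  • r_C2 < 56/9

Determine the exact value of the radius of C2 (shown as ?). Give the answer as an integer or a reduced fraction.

6

1. [int C1,C2]  r_C2² − 13r_C2 + 42 = 0  ⇒  r_C2 = 6 or 7
2. given r_C2 < 56/9: keep 6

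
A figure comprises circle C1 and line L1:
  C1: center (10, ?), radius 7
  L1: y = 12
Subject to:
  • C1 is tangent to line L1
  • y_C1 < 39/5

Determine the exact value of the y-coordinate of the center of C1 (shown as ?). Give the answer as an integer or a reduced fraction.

1. [C1‖L1]  y_C1² − 24y_C1 + 95 = 0  ⇒  y_C1 = 5 or 19
2. given y_C1 < 39/5: keep 5

5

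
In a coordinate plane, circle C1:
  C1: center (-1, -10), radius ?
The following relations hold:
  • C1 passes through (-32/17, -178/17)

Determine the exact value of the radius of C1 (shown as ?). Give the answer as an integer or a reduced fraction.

1

1. [C1∋P]  r_C1² − 1 = 0  ⇒  r_C1 = 1 (r>0 drops 1)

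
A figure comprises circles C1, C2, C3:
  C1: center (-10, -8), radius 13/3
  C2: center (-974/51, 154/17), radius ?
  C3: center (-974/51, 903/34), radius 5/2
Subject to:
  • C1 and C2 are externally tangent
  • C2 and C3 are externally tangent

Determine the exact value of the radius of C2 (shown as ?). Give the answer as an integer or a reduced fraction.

1. [ext C1·C2]  r_C2² + (26/3)r_C2 − 355 = 0  ⇒  r_C2 = 15 (r>0 drops 1)
2. [ext C2·C3]  r_C2² + 5r_C2 − 300 = 0  ⇒  r_C2 = 15 (r>0 drops 1)

15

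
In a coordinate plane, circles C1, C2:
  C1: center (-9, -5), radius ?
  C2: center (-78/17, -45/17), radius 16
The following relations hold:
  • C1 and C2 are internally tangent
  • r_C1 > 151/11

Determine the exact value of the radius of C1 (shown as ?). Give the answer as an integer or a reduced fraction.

1. [int C1,C2]  r_C1² − 32r_C1 + 231 = 0  ⇒  r_C1 = 11 or 21
2. given r_C1 > 151/11: keep 21

21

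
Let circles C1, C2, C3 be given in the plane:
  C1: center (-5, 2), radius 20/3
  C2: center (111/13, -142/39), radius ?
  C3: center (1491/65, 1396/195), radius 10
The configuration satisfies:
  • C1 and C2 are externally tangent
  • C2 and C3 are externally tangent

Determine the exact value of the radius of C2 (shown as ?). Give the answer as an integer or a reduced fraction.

1. [ext C1·C2]  r_C2² + (40/3)r_C2 − 512/3 = 0  ⇒  r_C2 = 8 (r>0 drops 1)
2. [ext C2·C3]  r_C2² + 20r_C2 − 224 = 0  ⇒  r_C2 = 8 (r>0 drops 1)

8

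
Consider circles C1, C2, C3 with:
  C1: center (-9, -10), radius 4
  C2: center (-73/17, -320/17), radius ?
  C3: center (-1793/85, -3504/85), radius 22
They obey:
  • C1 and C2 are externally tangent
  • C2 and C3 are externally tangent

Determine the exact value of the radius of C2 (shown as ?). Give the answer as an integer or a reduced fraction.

6

1. [ext C1·C2]  r_C2² + 8r_C2 − 84 = 0  ⇒  r_C2 = 6 (r>0 drops 1)
2. [ext C2·C3]  r_C2² + 44r_C2 − 300 = 0  ⇒  r_C2 = 6 (r>0 drops 1)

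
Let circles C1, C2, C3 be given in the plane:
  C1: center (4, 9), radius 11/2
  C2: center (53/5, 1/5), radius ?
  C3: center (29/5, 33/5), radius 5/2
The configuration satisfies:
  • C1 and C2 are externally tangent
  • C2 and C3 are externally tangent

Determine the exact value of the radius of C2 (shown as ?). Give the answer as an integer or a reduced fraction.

1. [ext C1·C2]  r_C2² + 11r_C2 − 363/4 = 0  ⇒  r_C2 = 11/2 (r>0 drops 1)
2. [ext C2·C3]  r_C2² + 5r_C2 − 231/4 = 0  ⇒  r_C2 = 11/2 (r>0 drops 1)

11/2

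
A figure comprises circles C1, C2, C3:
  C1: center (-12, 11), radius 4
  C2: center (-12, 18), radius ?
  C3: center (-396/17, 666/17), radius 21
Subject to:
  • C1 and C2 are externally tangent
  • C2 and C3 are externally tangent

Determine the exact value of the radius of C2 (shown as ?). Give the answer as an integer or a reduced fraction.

3

1. [ext C1·C2]  r_C2² + 8r_C2 − 33 = 0  ⇒  r_C2 = 3 (r>0 drops 1)
2. [ext C2·C3]  r_C2² + 42r_C2 − 135 = 0  ⇒  r_C2 = 3 (r>0 drops 1)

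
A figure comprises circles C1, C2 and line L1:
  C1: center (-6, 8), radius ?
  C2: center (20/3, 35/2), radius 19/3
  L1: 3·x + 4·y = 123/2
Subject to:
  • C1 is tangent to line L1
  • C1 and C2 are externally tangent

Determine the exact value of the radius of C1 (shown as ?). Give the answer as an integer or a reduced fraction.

19/2

1. [C1‖L1]  r_C1² − 361/4 = 0  ⇒  r_C1 = 19/2 (r>0 drops 1)
2. [ext C1·C2]  r_C1² + (38/3)r_C1 − 2527/12 = 0  ⇒  r_C1 = 19/2 (r>0 drops 1)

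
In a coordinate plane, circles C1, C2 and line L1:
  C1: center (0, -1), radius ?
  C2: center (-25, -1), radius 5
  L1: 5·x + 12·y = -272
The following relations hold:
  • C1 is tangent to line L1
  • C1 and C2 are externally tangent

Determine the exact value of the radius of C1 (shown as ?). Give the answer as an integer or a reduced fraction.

1. [C1‖L1]  r_C1² − 400 = 0  ⇒  r_C1 = 20 (r>0 drops 1)
2. [ext C1·C2]  r_C1² + 10r_C1 − 600 = 0  ⇒  r_C1 = 20 (r>0 drops 1)

20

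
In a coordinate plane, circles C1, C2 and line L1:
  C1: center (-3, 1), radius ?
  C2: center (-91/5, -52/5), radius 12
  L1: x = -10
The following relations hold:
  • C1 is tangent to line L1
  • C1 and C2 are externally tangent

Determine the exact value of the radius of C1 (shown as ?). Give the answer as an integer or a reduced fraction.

7

1. [C1‖L1]  r_C1² − 49 = 0  ⇒  r_C1 = 7 (r>0 drops 1)
2. [ext C1·C2]  r_C1² + 24r_C1 − 217 = 0  ⇒  r_C1 = 7 (r>0 drops 1)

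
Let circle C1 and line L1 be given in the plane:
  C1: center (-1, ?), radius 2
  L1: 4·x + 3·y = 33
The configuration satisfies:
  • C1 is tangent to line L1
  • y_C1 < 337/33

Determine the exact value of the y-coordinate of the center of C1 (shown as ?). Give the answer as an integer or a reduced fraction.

9

1. [C1‖L1]  y_C1² − (74/3)y_C1 + 141 = 0  ⇒  y_C1 = 9 or 47/3
2. given y_C1 < 337/33: keep 9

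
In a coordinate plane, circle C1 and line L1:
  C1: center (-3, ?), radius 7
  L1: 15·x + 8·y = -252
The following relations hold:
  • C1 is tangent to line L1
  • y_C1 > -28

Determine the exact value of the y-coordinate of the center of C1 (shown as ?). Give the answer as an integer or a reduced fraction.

-11

1. [C1‖L1]  y_C1² + (207/4)y_C1 + 1793/4 = 0  ⇒  y_C1 = -163/4 or -11
2. given y_C1 > -28: keep -11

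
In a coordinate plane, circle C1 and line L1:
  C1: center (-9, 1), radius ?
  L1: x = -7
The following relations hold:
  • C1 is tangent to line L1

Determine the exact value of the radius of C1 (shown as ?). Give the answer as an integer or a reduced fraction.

2

1. [C1‖L1]  r_C1² − 4 = 0  ⇒  r_C1 = 2 (r>0 drops 1)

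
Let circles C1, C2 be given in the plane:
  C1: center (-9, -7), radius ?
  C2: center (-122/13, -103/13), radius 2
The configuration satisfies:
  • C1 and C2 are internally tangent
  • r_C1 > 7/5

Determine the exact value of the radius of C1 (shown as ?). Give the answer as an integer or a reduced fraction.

3

1. [int C1,C2]  r_C1² − 4r_C1 + 3 = 0  ⇒  r_C1 = 1 or 3
2. given r_C1 > 7/5: keep 3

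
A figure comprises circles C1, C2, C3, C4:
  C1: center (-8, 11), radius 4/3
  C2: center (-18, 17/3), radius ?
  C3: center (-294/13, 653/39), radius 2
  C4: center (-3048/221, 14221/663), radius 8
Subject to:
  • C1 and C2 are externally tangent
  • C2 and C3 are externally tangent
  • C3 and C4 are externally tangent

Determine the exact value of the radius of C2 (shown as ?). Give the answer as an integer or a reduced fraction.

10

1. [ext C1·C2]  r_C2² + (8/3)r_C2 − 380/3 = 0  ⇒  r_C2 = 10 (r>0 drops 1)
2. [ext C2·C3]  r_C2² + 4r_C2 − 140 = 0  ⇒  r_C2 = 10 (r>0 drops 1)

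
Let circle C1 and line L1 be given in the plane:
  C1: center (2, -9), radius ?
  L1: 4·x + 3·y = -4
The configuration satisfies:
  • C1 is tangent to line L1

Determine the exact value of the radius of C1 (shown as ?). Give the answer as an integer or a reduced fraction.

3

1. [C1‖L1]  r_C1² − 9 = 0  ⇒  r_C1 = 3 (r>0 drops 1)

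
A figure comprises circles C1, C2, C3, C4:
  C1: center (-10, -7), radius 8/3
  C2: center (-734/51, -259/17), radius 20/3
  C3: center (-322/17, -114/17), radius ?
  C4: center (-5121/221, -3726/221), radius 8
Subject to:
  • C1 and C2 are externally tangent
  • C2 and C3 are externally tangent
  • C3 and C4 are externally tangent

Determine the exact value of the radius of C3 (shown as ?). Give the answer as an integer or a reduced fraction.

1. [ext C2·C3]  r_C3² + (40/3)r_C3 − 49 = 0  ⇒  r_C3 = 3 (r>0 drops 1)
2. [ext C3·C4]  r_C3² + 16r_C3 − 57 = 0  ⇒  r_C3 = 3 (r>0 drops 1)

3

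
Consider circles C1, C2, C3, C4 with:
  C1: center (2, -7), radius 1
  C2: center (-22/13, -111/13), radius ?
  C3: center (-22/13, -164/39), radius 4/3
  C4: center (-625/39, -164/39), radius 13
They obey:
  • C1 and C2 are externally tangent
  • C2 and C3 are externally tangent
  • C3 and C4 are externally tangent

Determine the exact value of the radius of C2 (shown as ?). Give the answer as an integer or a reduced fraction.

1. [ext C1·C2]  r_C2² + 2r_C2 − 15 = 0  ⇒  r_C2 = 3 (r>0 drops 1)
2. [ext C2·C3]  r_C2² + (8/3)r_C2 − 17 = 0  ⇒  r_C2 = 3 (r>0 drops 1)

3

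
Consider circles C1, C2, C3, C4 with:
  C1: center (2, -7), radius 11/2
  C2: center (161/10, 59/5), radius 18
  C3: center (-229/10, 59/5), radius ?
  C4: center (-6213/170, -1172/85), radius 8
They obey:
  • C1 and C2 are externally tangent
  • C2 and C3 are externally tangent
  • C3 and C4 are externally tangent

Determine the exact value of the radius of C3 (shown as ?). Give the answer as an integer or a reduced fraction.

21

1. [ext C2·C3]  r_C3² + 36r_C3 − 1197 = 0  ⇒  r_C3 = 21 (r>0 drops 1)
2. [ext C3·C4]  r_C3² + 16r_C3 − 777 = 0  ⇒  r_C3 = 21 (r>0 drops 1)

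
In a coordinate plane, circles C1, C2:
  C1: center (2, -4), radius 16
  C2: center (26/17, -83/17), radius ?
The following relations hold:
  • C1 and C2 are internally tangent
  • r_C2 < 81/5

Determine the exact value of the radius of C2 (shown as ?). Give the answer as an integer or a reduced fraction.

15

1. [int C1,C2]  r_C2² − 32r_C2 + 255 = 0  ⇒  r_C2 = 15 or 17
2. given r_C2 < 81/5: keep 15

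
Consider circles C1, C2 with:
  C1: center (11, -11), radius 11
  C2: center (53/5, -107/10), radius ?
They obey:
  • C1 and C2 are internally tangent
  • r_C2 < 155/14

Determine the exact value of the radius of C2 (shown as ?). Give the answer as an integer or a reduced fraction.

1. [int C1,C2]  r_C2² − 22r_C2 + 483/4 = 0  ⇒  r_C2 = 21/2 or 23/2
2. given r_C2 < 155/14: keep 21/2

21/2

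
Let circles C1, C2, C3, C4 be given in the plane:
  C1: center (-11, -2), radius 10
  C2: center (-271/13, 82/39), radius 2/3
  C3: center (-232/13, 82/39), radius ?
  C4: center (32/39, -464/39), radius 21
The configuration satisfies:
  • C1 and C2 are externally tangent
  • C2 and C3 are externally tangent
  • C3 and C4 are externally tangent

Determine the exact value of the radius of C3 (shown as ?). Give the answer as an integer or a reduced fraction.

7/3

1. [ext C2·C3]  r_C3² + (4/3)r_C3 − 77/9 = 0  ⇒  r_C3 = 7/3 (r>0 drops 1)
2. [ext C3·C4]  r_C3² + 42r_C3 − 931/9 = 0  ⇒  r_C3 = 7/3 (r>0 drops 1)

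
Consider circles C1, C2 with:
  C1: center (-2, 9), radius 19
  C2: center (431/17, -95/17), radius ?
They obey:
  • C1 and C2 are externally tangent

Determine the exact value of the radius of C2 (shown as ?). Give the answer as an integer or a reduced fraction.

12

1. [ext C1·C2]  r_C2² + 38r_C2 − 600 = 0  ⇒  r_C2 = 12 (r>0 drops 1)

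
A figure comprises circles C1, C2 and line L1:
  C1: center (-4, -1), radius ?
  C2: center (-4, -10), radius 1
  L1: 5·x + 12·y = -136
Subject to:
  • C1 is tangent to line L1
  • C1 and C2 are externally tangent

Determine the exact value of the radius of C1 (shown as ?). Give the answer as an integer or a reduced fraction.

8

1. [C1‖L1]  r_C1² − 64 = 0  ⇒  r_C1 = 8 (r>0 drops 1)
2. [ext C1·C2]  r_C1² + 2r_C1 − 80 = 0  ⇒  r_C1 = 8 (r>0 drops 1)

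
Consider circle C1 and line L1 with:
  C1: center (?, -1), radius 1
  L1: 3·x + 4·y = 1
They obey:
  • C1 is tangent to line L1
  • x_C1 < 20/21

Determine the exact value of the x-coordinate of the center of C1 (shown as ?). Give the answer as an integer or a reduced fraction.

0

1. [C1‖L1]  x_C1² − (10/3)x_C1 = 0  ⇒  x_C1 = 0 or 10/3
2. given x_C1 < 20/21: keep 0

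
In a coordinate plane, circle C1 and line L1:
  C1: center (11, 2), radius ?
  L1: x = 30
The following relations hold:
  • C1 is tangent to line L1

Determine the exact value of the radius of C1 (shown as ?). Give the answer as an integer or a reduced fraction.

19

1. [C1‖L1]  r_C1² − 361 = 0  ⇒  r_C1 = 19 (r>0 drops 1)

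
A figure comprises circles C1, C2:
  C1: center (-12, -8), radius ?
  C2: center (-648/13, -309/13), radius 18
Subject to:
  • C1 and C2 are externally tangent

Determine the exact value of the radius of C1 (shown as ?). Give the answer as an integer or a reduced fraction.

1. [ext C1·C2]  r_C1² + 36r_C1 − 1357 = 0  ⇒  r_C1 = 23 (r>0 drops 1)

23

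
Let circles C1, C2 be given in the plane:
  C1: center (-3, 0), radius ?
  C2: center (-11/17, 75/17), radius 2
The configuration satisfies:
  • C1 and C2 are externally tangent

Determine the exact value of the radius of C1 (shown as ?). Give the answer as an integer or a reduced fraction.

1. [ext C1·C2]  r_C1² + 4r_C1 − 21 = 0  ⇒  r_C1 = 3 (r>0 drops 1)

3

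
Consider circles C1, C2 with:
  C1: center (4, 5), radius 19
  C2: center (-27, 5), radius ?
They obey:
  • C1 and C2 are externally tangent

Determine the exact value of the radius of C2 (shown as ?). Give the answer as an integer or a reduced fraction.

12

1. [ext C1·C2]  r_C2² + 38r_C2 − 600 = 0  ⇒  r_C2 = 12 (r>0 drops 1)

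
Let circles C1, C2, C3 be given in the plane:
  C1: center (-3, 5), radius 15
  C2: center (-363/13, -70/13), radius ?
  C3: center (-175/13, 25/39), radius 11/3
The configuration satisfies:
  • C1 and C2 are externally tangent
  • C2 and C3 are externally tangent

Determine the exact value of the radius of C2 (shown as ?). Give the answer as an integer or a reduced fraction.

12

1. [ext C1·C2]  r_C2² + 30r_C2 − 504 = 0  ⇒  r_C2 = 12 (r>0 drops 1)
2. [ext C2·C3]  r_C2² + (22/3)r_C2 − 232 = 0  ⇒  r_C2 = 12 (r>0 drops 1)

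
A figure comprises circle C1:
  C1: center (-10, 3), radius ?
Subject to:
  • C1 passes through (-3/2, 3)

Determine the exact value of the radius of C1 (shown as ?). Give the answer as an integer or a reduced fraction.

1. [C1∋P]  r_C1² − 289/4 = 0  ⇒  r_C1 = 17/2 (r>0 drops 1)

17/2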